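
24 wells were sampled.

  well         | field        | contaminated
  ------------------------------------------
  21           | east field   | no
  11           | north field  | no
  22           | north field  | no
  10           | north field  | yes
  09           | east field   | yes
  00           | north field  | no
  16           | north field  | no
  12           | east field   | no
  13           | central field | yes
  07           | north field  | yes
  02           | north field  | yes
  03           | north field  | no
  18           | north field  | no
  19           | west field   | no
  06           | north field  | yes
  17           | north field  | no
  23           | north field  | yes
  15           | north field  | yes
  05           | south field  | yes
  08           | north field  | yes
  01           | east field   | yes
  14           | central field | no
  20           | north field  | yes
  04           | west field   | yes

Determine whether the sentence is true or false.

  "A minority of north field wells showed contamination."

False

The determiner here denotes the relation: |A ∩ B| < |A ∖ B|.
|A| = 15, |A ∩ B| = 8, |A ∖ B| = 7.
8 > 7, so the statement is false.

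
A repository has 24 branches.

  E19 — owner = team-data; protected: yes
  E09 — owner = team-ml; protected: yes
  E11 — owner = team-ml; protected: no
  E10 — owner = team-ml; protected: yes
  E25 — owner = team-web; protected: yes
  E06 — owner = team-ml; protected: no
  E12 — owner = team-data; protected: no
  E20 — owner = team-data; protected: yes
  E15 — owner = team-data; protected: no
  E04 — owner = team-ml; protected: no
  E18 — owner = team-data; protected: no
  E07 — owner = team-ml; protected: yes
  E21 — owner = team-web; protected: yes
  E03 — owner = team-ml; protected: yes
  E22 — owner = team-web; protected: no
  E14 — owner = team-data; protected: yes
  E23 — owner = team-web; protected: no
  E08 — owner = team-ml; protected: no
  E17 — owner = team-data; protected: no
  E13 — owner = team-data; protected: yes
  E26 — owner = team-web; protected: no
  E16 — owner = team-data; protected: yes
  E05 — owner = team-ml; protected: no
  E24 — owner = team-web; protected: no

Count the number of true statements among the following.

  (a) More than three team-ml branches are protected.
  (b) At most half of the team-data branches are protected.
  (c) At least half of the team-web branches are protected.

1

(a) team-ml: |A| = 9, |A ∩ B| = 4; needs |A ∩ B| > 3 — true.
(b) team-data: |A| = 9, |A ∩ B| = 5; needs |A ∩ B| ≤ |A ∖ B| — false.
(c) team-web: |A| = 6, |A ∩ B| = 2; needs |A ∩ B| ≥ |A ∖ B| — false.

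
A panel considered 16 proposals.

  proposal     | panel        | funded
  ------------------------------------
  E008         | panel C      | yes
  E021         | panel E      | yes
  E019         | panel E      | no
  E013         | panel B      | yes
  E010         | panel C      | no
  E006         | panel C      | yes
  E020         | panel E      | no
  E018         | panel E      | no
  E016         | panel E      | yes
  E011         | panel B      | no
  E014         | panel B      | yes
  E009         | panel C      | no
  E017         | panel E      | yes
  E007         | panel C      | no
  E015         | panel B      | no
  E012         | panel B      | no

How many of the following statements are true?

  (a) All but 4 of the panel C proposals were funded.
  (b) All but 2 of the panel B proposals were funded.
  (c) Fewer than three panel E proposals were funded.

0

(a) panel C: |A| = 5, |A ∩ B| = 2; needs |A ∖ B| = 4 — false.
(b) panel B: |A| = 5, |A ∩ B| = 2; needs |A ∖ B| = 2 — false.
(c) panel E: |A| = 6, |A ∩ B| = 3; needs |A ∩ B| < 3 — false.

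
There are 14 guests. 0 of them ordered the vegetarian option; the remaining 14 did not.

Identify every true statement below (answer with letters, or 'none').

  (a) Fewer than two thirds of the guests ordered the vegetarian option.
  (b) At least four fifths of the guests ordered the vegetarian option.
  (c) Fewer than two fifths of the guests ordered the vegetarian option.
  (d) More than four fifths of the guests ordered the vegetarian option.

|A| = 14, |A ∩ B| = 0, |A ∖ B| = 14.
(a) |A ∩ B| / |A| < 2/3: holds.
(b) |A ∩ B| / |A| ≥ 4/5: fails.
(c) |A ∩ B| / |A| < 2/5: holds.
(d) |A ∩ B| / |A| > 4/5: fails.

(a), (c)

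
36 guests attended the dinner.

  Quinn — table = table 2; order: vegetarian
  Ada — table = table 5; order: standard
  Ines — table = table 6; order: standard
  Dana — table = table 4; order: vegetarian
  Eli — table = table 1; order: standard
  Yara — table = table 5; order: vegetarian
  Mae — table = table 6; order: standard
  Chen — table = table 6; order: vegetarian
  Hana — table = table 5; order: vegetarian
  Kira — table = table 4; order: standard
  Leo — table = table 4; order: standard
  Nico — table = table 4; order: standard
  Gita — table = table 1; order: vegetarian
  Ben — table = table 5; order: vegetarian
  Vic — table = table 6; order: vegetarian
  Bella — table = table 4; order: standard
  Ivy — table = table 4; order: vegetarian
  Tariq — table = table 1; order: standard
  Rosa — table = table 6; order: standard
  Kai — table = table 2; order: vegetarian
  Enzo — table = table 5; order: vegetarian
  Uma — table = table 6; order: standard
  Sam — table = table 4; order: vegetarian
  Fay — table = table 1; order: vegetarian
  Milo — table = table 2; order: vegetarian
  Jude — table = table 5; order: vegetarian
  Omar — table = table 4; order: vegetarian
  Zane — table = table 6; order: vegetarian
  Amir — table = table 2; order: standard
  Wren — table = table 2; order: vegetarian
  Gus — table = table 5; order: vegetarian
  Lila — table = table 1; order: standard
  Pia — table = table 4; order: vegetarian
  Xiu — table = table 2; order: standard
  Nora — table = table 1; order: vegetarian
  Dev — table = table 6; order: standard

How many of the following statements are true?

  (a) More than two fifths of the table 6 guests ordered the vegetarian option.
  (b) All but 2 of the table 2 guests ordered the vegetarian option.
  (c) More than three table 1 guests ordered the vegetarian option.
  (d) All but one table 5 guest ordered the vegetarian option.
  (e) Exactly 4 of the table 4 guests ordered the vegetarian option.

2

(a) table 6: |A| = 8, |A ∩ B| = 3; needs |A ∩ B| / |A| > 2/5 — false.
(b) table 2: |A| = 6, |A ∩ B| = 4; needs |A ∖ B| = 2 — true.
(c) table 1: |A| = 6, |A ∩ B| = 3; needs |A ∩ B| > 3 — false.
(d) table 5: |A| = 7, |A ∩ B| = 6; needs |A ∖ B| = 1 — true.
(e) table 4: |A| = 9, |A ∩ B| = 5; needs |A ∩ B| = 4 — false.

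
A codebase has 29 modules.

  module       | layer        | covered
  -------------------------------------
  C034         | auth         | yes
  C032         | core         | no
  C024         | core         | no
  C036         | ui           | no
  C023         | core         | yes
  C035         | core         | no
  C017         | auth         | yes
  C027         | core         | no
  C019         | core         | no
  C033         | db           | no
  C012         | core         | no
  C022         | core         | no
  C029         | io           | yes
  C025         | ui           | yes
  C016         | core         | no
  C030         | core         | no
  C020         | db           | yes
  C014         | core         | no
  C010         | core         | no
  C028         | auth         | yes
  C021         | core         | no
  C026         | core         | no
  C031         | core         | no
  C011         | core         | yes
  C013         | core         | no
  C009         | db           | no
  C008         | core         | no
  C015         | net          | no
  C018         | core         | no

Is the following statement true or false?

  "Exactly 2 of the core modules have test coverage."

Truth condition: |A ∩ B| = 2.
|A| = 19, |A ∩ B| = 2, |A ∖ B| = 17.
|A ∩ B| = 2, so the statement is true.

True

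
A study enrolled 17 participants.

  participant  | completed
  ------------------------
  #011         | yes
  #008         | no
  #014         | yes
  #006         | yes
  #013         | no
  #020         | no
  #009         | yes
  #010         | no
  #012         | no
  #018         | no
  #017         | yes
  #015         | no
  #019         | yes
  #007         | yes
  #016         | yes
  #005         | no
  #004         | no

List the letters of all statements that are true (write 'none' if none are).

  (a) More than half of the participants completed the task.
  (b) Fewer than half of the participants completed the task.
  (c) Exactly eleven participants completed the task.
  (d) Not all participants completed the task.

|A| = 17, |A ∩ B| = 8, |A ∖ B| = 9.
(a) |A ∩ B| > |A ∖ B|: fails.
(b) |A ∩ B| < |A ∖ B|: holds.
(c) |A ∩ B| = 11: fails.
(d) A ⊄ B (|A ∖ B| ≥ 1): holds.

(b), (d)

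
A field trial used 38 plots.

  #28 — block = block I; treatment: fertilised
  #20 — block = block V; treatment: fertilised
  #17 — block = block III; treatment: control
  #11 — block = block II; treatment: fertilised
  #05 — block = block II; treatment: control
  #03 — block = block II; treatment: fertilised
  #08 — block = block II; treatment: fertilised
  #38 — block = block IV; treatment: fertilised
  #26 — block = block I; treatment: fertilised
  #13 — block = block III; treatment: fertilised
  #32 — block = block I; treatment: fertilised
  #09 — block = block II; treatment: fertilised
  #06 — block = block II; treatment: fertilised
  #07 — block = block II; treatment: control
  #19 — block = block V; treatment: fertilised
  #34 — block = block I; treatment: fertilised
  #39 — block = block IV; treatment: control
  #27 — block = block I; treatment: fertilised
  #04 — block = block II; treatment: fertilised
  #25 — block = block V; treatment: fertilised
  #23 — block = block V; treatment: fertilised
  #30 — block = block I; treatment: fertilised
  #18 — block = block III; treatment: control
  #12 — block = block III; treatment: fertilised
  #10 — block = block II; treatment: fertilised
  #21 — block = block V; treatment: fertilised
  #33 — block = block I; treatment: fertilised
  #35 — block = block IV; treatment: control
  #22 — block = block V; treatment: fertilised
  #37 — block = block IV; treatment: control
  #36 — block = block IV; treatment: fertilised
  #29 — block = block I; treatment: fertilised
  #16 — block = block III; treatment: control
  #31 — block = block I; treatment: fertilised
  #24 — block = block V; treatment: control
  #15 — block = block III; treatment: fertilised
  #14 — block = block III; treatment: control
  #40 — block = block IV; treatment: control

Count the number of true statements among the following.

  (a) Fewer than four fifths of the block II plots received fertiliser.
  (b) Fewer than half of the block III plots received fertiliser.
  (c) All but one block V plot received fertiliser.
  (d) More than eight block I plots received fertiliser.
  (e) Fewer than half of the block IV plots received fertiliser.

5

(a) block II: |A| = 9, |A ∩ B| = 7; needs |A ∩ B| / |A| < 4/5 — true.
(b) block III: |A| = 7, |A ∩ B| = 3; needs |A ∩ B| < |A ∖ B| — true.
(c) block V: |A| = 7, |A ∩ B| = 6; needs |A ∖ B| = 1 — true.
(d) block I: |A| = 9, |A ∩ B| = 9; needs |A ∩ B| > 8 — true.
(e) block IV: |A| = 6, |A ∩ B| = 2; needs |A ∩ B| < |A ∖ B| — true.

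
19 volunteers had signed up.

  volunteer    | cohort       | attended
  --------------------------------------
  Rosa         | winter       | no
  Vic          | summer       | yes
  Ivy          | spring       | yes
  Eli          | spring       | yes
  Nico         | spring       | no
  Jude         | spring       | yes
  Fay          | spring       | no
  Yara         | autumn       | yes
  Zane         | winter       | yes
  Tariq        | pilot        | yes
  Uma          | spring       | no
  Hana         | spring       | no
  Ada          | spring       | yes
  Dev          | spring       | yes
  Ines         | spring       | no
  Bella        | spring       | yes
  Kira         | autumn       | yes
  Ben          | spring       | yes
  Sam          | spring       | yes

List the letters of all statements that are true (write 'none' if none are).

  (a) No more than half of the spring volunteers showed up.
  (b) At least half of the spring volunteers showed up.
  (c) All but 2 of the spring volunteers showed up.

(b)

|A| = 13, |A ∩ B| = 8, |A ∖ B| = 5.
(a) |A ∩ B| ≤ |A ∖ B|: fails.
(b) |A ∩ B| ≥ |A ∖ B|: holds.
(c) |A ∖ B| = 2: fails.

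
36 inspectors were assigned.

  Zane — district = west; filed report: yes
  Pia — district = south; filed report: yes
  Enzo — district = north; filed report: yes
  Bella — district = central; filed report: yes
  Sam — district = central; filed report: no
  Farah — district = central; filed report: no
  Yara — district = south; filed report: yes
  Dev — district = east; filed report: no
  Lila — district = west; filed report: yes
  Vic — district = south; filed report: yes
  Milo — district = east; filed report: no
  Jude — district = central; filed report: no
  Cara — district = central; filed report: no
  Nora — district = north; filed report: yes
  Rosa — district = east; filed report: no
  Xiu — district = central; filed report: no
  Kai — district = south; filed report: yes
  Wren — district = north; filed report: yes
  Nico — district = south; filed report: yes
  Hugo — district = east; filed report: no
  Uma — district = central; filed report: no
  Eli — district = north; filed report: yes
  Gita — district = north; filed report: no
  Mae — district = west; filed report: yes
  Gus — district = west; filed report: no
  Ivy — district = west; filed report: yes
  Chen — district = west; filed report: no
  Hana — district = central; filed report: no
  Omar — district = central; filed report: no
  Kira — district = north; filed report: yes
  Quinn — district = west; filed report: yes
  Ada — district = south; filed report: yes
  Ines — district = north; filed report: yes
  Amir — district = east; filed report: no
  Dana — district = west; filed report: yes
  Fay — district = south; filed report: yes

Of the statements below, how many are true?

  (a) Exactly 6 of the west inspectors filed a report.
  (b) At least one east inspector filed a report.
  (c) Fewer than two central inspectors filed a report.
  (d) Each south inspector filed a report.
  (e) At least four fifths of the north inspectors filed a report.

4

(a) west: |A| = 8, |A ∩ B| = 6; needs |A ∩ B| = 6 — true.
(b) east: |A| = 5, |A ∩ B| = 0; needs A ∩ B ≠ ∅ (|A ∩ B| ≥ 1) — false.
(c) central: |A| = 9, |A ∩ B| = 1; needs |A ∩ B| < 2 — true.
(d) south: |A| = 7, |A ∩ B| = 7; needs A ⊆ B, i.e. every element of A is in B (|A ∖ B| = 0) — true.
(e) north: |A| = 7, |A ∩ B| = 6; needs |A ∩ B| / |A| ≥ 4/5 — true.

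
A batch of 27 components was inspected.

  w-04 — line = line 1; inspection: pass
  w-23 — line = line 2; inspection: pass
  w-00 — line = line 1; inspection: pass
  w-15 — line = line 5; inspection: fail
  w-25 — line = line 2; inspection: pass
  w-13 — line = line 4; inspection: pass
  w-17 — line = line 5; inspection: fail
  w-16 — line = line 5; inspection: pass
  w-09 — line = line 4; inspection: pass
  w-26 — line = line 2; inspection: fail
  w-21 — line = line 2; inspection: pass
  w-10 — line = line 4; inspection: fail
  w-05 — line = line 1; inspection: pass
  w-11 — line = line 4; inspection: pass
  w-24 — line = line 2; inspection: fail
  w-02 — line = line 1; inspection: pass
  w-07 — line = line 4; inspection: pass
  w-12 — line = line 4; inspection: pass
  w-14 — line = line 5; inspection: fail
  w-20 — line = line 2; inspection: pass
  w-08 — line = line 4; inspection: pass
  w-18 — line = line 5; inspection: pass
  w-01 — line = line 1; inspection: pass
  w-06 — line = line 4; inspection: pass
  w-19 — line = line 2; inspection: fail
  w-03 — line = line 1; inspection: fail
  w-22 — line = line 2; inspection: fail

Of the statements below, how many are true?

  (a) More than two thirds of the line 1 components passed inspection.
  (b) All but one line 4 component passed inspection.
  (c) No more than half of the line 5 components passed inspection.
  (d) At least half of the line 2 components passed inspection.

(a) line 1: |A| = 6, |A ∩ B| = 5; needs |A ∩ B| / |A| > 2/3 — true.
(b) line 4: |A| = 8, |A ∩ B| = 7; needs |A ∖ B| = 1 — true.
(c) line 5: |A| = 5, |A ∩ B| = 2; needs |A ∩ B| ≤ |A ∖ B| — true.
(d) line 2: |A| = 8, |A ∩ B| = 4; needs |A ∩ B| ≥ |A ∖ B| — true.

4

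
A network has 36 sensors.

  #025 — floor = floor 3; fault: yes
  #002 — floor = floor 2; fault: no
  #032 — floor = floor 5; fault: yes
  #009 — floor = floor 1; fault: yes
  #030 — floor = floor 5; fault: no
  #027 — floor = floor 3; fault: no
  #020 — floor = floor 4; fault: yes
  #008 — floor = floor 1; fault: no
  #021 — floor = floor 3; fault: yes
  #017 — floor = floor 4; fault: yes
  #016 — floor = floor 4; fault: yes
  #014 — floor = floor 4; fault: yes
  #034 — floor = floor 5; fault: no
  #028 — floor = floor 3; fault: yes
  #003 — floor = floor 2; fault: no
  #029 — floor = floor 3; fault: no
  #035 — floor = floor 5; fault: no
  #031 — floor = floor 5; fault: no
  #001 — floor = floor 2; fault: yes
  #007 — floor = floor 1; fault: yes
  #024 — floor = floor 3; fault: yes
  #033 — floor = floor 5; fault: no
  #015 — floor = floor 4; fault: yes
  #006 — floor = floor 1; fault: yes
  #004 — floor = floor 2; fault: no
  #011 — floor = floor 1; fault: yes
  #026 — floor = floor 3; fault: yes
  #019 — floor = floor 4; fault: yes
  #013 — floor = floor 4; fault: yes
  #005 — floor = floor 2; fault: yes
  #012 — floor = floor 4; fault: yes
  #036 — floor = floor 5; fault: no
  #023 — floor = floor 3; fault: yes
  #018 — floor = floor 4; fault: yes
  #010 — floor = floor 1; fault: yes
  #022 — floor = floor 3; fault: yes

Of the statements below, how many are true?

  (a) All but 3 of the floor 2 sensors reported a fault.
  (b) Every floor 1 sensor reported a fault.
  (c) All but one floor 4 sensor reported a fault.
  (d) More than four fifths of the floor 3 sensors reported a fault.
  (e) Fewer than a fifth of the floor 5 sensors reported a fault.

2

(a) floor 2: |A| = 5, |A ∩ B| = 2; needs |A ∖ B| = 3 — true.
(b) floor 1: |A| = 6, |A ∩ B| = 5; needs A ⊆ B, i.e. every element of A is in B (|A ∖ B| = 0) — false.
(c) floor 4: |A| = 9, |A ∩ B| = 9; needs |A ∖ B| = 1 — false.
(d) floor 3: |A| = 9, |A ∩ B| = 7; needs |A ∩ B| / |A| > 4/5 — false.
(e) floor 5: |A| = 7, |A ∩ B| = 1; needs |A ∩ B| / |A| < 1/5 — true.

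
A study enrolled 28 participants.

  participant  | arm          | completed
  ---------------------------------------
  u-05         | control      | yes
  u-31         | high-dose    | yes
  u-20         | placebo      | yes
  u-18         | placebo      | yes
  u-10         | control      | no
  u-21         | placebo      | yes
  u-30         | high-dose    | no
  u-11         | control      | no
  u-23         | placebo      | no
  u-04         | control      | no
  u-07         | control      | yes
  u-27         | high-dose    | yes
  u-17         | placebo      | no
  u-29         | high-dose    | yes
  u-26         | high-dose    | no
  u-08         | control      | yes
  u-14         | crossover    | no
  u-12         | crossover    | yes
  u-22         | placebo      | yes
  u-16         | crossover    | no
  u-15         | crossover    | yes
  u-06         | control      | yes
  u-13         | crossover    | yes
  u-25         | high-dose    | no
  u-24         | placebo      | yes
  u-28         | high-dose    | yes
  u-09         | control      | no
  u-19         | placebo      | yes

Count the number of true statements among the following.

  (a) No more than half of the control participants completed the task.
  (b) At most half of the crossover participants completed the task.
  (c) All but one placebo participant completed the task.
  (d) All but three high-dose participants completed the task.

(a) control: |A| = 8, |A ∩ B| = 4; needs |A ∩ B| ≤ |A ∖ B| — true.
(b) crossover: |A| = 5, |A ∩ B| = 3; needs |A ∩ B| ≤ |A ∖ B| — false.
(c) placebo: |A| = 8, |A ∩ B| = 6; needs |A ∖ B| = 1 — false.
(d) high-dose: |A| = 7, |A ∩ B| = 4; needs |A ∖ B| = 3 — true.

2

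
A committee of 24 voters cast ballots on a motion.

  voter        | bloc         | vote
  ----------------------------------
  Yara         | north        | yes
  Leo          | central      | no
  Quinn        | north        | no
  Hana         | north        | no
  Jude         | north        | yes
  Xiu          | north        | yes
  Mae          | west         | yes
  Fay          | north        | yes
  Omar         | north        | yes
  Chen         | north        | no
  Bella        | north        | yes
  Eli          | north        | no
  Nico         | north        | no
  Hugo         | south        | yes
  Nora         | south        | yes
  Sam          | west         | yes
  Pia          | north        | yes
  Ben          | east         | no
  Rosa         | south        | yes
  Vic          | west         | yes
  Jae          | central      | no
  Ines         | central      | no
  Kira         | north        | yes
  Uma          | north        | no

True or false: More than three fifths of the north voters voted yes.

False

Truth condition: |A ∩ B| / |A| > 3/5.
A (the restrictor) = {Yara, Quinn, Hana, Jude, Xiu, Fay, Omar, Chen, Bella, Eli, Nico, Pia, Kira, Uma}, |A| = 14.
A ∩ B = {Yara, Jude, Xiu, Fay, Omar, Bella, Pia, Kira}, so |A ∩ B| = 8.
A ∖ B = {Quinn, Hana, Chen, Eli, Nico, Uma}, so |A ∖ B| = 6.
|A ∩ B|/|A| = 8/14, so the statement is false.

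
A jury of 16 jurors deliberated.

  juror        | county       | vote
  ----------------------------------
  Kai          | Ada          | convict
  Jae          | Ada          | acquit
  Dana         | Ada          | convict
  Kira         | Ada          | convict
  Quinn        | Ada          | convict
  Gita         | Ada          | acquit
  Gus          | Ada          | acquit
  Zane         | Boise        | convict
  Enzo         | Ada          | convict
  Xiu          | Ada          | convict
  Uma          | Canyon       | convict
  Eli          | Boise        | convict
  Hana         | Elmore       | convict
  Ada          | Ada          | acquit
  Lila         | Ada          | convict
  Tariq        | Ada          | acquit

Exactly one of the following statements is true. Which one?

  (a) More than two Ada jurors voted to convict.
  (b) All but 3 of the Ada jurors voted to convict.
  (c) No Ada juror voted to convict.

|A| = 12, |A ∩ B| = 7, |A ∖ B| = 5.
(a) requires |A ∩ B| > 2: true.
(b) requires |A ∖ B| = 3: false.
(c) requires A ∩ B = ∅ (|A ∩ B| = 0): false.

(a)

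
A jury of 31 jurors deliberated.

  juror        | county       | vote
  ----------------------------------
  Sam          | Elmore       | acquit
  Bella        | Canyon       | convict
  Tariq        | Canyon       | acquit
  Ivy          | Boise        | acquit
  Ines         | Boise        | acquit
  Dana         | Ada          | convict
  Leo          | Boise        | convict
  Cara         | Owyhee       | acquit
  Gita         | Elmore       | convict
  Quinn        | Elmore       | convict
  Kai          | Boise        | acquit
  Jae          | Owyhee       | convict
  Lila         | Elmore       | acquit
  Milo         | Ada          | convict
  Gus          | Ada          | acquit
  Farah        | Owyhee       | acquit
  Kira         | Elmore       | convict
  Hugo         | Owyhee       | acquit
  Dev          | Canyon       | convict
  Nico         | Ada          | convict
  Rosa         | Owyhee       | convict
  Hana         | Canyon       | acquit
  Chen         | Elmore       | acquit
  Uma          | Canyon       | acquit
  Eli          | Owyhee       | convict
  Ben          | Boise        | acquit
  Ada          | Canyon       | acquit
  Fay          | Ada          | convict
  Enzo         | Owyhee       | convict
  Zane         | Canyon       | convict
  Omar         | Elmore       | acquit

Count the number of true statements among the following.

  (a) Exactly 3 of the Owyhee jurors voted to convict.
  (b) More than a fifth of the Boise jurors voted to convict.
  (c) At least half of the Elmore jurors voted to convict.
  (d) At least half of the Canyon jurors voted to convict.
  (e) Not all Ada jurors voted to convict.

(a) Owyhee: |A| = 7, |A ∩ B| = 4; needs |A ∩ B| = 3 — false.
(b) Boise: |A| = 5, |A ∩ B| = 1; needs |A ∩ B| / |A| > 1/5 — false.
(c) Elmore: |A| = 7, |A ∩ B| = 3; needs |A ∩ B| ≥ |A ∖ B| — false.
(d) Canyon: |A| = 7, |A ∩ B| = 3; needs |A ∩ B| ≥ |A ∖ B| — false.
(e) Ada: |A| = 5, |A ∩ B| = 4; needs A ⊄ B (|A ∖ B| ≥ 1) — true.

1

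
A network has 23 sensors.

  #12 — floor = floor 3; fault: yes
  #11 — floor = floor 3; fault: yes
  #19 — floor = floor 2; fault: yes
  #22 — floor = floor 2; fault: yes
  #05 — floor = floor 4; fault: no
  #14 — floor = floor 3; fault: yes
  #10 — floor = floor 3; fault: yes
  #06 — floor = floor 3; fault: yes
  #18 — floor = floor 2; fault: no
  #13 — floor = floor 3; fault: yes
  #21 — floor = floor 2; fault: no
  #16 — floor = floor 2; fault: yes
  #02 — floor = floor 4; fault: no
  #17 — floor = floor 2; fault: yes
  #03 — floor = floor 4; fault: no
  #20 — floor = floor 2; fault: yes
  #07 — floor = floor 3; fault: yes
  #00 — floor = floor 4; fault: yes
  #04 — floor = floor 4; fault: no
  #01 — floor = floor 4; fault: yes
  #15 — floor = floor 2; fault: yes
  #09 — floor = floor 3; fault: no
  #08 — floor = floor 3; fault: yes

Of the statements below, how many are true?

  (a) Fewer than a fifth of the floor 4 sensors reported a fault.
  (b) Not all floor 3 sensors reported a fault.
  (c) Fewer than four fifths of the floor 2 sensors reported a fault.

2

(a) floor 4: |A| = 6, |A ∩ B| = 2; needs |A ∩ B| / |A| < 1/5 — false.
(b) floor 3: |A| = 9, |A ∩ B| = 8; needs A ⊄ B (|A ∖ B| ≥ 1) — true.
(c) floor 2: |A| = 8, |A ∩ B| = 6; needs |A ∩ B| / |A| < 4/5 — true.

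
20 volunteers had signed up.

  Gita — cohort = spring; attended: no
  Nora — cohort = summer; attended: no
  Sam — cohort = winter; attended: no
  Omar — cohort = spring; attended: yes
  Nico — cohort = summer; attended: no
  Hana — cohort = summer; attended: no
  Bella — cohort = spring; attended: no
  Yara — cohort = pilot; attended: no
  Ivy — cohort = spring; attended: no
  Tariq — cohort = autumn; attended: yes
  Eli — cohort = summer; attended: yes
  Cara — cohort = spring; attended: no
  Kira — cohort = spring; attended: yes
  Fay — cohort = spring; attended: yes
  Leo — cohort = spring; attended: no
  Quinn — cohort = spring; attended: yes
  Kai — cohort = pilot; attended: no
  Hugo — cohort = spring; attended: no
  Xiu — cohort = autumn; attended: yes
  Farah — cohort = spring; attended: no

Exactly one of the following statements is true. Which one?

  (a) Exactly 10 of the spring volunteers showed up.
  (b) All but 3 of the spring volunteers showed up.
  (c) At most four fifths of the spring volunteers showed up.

(c)

|A| = 11, |A ∩ B| = 4, |A ∖ B| = 7.
(a) requires |A ∩ B| = 10: false.
(b) requires |A ∖ B| = 3: false.
(c) requires |A ∩ B| / |A| ≤ 4/5: true.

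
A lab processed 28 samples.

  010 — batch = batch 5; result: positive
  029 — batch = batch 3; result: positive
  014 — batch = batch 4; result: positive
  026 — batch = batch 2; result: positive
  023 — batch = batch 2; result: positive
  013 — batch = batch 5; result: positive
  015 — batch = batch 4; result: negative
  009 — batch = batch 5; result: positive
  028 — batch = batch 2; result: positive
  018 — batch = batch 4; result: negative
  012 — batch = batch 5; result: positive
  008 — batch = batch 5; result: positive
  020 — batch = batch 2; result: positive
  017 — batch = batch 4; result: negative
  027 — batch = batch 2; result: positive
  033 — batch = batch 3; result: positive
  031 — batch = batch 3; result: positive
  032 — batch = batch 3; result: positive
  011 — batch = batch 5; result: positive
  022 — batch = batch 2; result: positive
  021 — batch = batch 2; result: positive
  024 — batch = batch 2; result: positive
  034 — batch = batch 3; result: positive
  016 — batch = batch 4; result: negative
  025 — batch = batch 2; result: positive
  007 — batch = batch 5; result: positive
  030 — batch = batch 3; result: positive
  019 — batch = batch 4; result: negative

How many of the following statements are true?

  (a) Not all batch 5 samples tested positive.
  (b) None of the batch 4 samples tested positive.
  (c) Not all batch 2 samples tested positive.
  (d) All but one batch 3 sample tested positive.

(a) batch 5: |A| = 7, |A ∩ B| = 7; needs A ⊄ B (|A ∖ B| ≥ 1) — false.
(b) batch 4: |A| = 6, |A ∩ B| = 1; needs A ∩ B = ∅ (|A ∩ B| = 0) — false.
(c) batch 2: |A| = 9, |A ∩ B| = 9; needs A ⊄ B (|A ∖ B| ≥ 1) — false.
(d) batch 3: |A| = 6, |A ∩ B| = 6; needs |A ∖ B| = 1 — false.

0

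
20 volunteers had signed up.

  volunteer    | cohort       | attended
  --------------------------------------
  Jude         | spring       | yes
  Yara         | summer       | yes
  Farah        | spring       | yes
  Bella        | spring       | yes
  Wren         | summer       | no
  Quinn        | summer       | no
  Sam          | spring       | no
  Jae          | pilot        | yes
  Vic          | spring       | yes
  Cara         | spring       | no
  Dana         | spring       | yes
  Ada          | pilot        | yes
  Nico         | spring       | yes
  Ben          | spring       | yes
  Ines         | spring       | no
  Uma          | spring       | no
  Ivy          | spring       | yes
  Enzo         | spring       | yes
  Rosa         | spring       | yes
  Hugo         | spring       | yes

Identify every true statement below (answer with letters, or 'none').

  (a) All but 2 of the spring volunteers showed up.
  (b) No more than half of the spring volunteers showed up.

|A| = 15, |A ∩ B| = 11, |A ∖ B| = 4.
(a) |A ∖ B| = 2: fails.
(b) |A ∩ B| ≤ |A ∖ B|: fails.

none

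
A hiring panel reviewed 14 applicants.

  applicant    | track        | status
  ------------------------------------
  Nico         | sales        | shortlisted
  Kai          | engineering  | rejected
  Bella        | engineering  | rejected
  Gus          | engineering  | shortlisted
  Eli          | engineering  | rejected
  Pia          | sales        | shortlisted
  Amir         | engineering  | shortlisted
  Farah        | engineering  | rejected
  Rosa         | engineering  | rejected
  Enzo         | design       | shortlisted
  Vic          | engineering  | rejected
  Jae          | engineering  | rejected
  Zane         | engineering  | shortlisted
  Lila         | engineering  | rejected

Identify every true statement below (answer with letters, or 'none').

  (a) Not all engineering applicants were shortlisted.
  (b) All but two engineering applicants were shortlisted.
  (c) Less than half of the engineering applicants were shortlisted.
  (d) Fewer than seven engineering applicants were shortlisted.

|A| = 11, |A ∩ B| = 3, |A ∖ B| = 8.
(a) A ⊄ B (|A ∖ B| ≥ 1): holds.
(b) |A ∖ B| = 2: fails.
(c) |A ∩ B| < |A ∖ B|: holds.
(d) |A ∩ B| < 7: holds.

(a), (c), (d)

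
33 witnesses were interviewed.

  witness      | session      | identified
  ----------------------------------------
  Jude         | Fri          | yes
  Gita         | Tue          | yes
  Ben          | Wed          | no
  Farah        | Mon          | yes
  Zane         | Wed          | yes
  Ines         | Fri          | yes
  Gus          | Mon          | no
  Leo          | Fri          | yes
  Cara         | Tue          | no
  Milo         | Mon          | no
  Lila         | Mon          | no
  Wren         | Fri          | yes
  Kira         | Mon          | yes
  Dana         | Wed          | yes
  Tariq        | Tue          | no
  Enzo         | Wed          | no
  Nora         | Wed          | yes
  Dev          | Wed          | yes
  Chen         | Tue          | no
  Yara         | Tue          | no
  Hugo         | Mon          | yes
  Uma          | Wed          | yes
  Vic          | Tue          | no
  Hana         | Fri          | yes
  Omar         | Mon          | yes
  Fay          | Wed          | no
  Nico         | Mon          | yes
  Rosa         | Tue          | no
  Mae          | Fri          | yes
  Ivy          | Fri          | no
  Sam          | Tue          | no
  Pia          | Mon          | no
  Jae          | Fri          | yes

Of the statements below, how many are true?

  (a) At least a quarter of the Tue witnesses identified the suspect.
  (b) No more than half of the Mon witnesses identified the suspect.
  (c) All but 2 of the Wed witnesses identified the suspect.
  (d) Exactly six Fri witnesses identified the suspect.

(a) Tue: |A| = 8, |A ∩ B| = 1; needs |A ∩ B| / |A| ≥ 1/4 — false.
(b) Mon: |A| = 9, |A ∩ B| = 5; needs |A ∩ B| ≤ |A ∖ B| — false.
(c) Wed: |A| = 8, |A ∩ B| = 5; needs |A ∖ B| = 2 — false.
(d) Fri: |A| = 8, |A ∩ B| = 7; needs |A ∩ B| = 6 — false.

0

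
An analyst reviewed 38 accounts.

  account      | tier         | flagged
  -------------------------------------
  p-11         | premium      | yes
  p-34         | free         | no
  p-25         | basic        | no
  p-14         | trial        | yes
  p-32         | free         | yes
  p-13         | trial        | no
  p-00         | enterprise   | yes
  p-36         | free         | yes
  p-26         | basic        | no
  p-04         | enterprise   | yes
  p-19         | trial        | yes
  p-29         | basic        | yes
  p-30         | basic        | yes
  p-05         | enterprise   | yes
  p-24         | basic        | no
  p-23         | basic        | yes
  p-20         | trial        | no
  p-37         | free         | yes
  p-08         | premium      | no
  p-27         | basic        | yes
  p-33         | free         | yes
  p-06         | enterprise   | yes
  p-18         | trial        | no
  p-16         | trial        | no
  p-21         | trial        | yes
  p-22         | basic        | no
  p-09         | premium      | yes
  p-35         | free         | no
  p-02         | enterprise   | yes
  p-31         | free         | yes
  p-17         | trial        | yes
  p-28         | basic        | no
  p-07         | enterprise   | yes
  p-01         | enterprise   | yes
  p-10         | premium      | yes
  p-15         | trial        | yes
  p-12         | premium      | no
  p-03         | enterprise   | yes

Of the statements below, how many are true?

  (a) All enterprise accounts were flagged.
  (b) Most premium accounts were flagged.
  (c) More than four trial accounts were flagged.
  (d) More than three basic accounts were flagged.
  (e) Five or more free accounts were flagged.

5

(a) enterprise: |A| = 8, |A ∩ B| = 8; needs A ⊆ B, i.e. every element of A is in B (|A ∖ B| = 0) — true.
(b) premium: |A| = 5, |A ∩ B| = 3; needs |A ∩ B| > |A ∖ B| — true.
(c) trial: |A| = 9, |A ∩ B| = 5; needs |A ∩ B| > 4 — true.
(d) basic: |A| = 9, |A ∩ B| = 4; needs |A ∩ B| > 3 — true.
(e) free: |A| = 7, |A ∩ B| = 5; needs |A ∩ B| ≥ 5 — true.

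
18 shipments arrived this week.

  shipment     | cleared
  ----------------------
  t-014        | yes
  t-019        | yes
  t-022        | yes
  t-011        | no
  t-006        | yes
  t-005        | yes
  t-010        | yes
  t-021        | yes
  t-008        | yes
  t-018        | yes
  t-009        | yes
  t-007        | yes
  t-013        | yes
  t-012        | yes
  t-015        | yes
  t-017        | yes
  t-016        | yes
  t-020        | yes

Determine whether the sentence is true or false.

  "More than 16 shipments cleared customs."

True

Truth condition: |A ∩ B| > 16.
|A| = 18, |A ∩ B| = 17, |A ∖ B| = 1.
|A ∩ B| = 17, so the statement is true.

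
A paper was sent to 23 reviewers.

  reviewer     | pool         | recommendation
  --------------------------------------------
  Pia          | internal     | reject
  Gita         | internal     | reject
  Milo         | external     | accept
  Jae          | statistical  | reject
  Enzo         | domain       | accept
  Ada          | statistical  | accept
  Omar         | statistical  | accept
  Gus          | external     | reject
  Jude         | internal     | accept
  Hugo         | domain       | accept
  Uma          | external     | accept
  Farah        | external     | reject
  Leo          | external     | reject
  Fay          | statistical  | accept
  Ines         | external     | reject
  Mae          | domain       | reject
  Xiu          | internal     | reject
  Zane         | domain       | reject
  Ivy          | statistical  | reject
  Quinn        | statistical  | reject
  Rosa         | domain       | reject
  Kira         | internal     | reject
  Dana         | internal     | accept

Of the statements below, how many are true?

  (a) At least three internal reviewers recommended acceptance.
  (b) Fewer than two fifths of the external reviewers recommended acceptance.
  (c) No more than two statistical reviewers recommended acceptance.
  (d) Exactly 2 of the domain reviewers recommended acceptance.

(a) internal: |A| = 6, |A ∩ B| = 2; needs |A ∩ B| ≥ 3 — false.
(b) external: |A| = 6, |A ∩ B| = 2; needs |A ∩ B| / |A| < 2/5 — true.
(c) statistical: |A| = 6, |A ∩ B| = 3; needs |A ∩ B| ≤ 2 — false.
(d) domain: |A| = 5, |A ∩ B| = 2; needs |A ∩ B| = 2 — true.

2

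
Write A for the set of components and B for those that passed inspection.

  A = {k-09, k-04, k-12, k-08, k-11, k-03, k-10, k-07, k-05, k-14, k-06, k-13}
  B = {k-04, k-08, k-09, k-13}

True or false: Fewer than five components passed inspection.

True

'Fewer than five components passed inspection' holds iff |A ∩ B| < 5.
A (the restrictor) = {k-09, k-04, k-12, k-08, k-11, k-03, k-10, k-07, k-05, k-14, k-06, k-13}, |A| = 12.
A ∩ B = {k-09, k-04, k-08, k-13}, so |A ∩ B| = 4.
|A ∩ B| = 4, so the statement is true.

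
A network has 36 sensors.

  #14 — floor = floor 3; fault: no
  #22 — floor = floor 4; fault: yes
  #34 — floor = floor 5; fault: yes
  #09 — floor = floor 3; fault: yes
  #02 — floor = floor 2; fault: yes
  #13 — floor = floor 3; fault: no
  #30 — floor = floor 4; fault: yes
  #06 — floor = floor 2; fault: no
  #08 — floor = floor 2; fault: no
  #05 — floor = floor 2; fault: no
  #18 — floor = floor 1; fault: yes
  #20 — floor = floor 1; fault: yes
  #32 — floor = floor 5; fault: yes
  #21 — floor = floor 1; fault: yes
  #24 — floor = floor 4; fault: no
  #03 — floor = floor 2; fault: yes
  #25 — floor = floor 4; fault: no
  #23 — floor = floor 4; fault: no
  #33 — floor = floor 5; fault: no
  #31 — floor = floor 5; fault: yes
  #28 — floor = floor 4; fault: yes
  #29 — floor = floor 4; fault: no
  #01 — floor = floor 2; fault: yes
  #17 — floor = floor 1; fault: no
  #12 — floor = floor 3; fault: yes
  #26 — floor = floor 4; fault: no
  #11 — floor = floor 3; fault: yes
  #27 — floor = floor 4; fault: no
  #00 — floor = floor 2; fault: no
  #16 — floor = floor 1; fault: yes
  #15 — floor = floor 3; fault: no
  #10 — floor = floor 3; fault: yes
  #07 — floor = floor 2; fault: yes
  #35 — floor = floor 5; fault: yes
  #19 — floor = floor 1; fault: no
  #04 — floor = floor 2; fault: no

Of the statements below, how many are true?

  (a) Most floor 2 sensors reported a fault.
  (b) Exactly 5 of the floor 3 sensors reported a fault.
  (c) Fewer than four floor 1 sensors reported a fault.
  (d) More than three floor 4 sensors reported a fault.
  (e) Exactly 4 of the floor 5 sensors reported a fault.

1

(a) floor 2: |A| = 9, |A ∩ B| = 4; needs |A ∩ B| > |A ∖ B| — false.
(b) floor 3: |A| = 7, |A ∩ B| = 4; needs |A ∩ B| = 5 — false.
(c) floor 1: |A| = 6, |A ∩ B| = 4; needs |A ∩ B| < 4 — false.
(d) floor 4: |A| = 9, |A ∩ B| = 3; needs |A ∩ B| > 3 — false.
(e) floor 5: |A| = 5, |A ∩ B| = 4; needs |A ∩ B| = 4 — true.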